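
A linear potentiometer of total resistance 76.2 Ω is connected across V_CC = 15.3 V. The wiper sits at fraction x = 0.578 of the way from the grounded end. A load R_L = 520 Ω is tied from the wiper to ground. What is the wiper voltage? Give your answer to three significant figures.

V_out ≈ 8.54 V

The pot divides into 32.16 Ω above the wiper and 44.04 Ω below.
(x·R_p) ‖ R_L = 40.60 Ω.
V_out = 15.3 × 40.60/(32.16 + 40.60) = 8.538 V.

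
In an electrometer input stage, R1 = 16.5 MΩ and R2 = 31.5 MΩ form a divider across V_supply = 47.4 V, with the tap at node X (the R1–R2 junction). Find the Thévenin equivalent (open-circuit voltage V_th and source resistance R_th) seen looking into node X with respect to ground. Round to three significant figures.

V_th ≈ 31.1 V, R_th ≈ 10.8 MΩ

Open-circuit (no load on X): V_th = V_supply · R2/(R1 + R2) = 47.4 × 31.5/(16.50 + 31.5) = 31.11 V.
With V_supply suppressed (replaced by a short), R_th = R1 ‖ R2 = (16.50 × 31.5)/(16.50 + 31.5) = 10.83 MΩ.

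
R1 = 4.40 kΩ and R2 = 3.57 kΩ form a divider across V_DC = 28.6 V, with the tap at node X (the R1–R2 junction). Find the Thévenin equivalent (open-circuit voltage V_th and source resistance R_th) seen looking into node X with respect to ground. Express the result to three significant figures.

With X open, the divider is unloaded: V_th = 28.6 × 3.57/7.970 = 12.81 V.
Zeroing V_DC shorts the top of R1 to ground, so R_th = R1 ‖ R2 = 1.971 kΩ.

V_th ≈ 12.8 V, R_th ≈ 1.97 kΩ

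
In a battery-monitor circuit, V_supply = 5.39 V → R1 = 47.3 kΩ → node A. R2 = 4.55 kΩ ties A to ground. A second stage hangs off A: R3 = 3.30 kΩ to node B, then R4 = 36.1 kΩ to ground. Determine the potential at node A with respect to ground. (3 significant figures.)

Node A sees R2 in parallel with the series input of stage 2, R3 + R4 = 39.40 kΩ.
R2 ‖ (R3+R4) = 4.079 kΩ.
So V_A = 5.39 × 0.07939 = 0.4279 V.

V_A ≈ 0.428 V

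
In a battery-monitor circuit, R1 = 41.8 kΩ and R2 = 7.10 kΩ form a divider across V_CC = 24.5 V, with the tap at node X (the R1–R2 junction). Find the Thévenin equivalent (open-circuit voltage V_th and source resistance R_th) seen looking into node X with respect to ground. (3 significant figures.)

V_th is the unloaded tap voltage: V_CC · R2/(R1+R2) = 24.5 × 0.1452 = 3.557 V.
With V_CC suppressed (replaced by a short), R_th = R1 ‖ R2 = (41.80 × 7.10)/(41.80 + 7.10) = 6.069 kΩ.

V_th ≈ 3.56 V, R_th ≈ 6.07 kΩ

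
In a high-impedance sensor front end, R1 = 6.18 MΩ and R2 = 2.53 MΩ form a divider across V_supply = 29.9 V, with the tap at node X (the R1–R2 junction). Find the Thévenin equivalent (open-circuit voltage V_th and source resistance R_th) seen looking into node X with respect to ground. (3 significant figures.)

Open-circuit (no load on X): V_th = V_supply · R2/(R1 + R2) = 29.9 × 2.53/(6.180 + 2.53) = 8.685 V.
Looking into X with the source shorted: R_th = R1·R2/(R1+R2) = 6.180 × 2.53/8.710 = 1.795 MΩ.

V_th ≈ 8.69 V, R_th ≈ 1.80 MΩ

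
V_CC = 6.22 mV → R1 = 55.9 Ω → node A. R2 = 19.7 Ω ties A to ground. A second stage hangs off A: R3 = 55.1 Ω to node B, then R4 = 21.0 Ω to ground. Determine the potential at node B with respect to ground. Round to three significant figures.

V_B ≈ 0.375 mV

Looking into the second stage from A: R3 + R4 = 76.10 Ω appears in parallel with R2.
Effective lower resistance at A: R2 ‖ 76.10 = 15.65 Ω.
First divider: V_A = V_CC · 15.65/(55.9 + 15.65) = 1.360 mV.
Stage 2 is unloaded, so V_B = V_A · R4/(R3+R4) = 1.360 × 21.0/76.10 = 0.3754 mV.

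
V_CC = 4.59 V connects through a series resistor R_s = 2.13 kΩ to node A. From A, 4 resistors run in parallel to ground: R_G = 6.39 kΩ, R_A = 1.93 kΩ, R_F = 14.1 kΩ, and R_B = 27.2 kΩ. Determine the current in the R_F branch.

Parallel bank: R_p = 1/(1/6.39 + 1/1.93 + 1/14.1 + 1/27.2) = 1.278 kΩ.
Node voltage V_A = V_CC · R_p/(R_s + R_p) = 4.59 × 0.3750 = 1.721 V.
Branch current I = V_A/R_F = 1.721/14.1 = 0.1221 mA.

I ≈ 0.122 mA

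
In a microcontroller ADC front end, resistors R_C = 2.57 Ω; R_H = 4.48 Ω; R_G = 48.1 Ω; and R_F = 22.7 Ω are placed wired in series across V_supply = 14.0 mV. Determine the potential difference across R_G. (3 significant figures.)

Total series resistance ΣR = 2.57 + 4.48 + 48.1 + 22.7 = 77.85 Ω.
By the voltage-divider rule, V = 14.0 × 48.10/77.85 = 8.650 mV.

V ≈ 8.65 mV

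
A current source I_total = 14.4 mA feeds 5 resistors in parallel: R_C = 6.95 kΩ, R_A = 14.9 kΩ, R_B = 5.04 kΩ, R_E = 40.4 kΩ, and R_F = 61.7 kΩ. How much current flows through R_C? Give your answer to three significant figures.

ΣG = 1/6.95 + 1/14.9 + 1/5.04 + 1/40.4 + 1/61.7 = 0.4504.
By the current-divider rule, I = I_total · G_k/ΣG = 14.4 × 0.3195 = 4.601 mA.

I ≈ 4.60 mA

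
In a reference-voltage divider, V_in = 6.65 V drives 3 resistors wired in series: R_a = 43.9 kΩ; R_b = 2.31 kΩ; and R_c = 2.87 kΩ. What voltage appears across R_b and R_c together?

V ≈ 0.702 V

Series total: ΣR = 43.9 + 2.31 + 2.87 = 49.08 kΩ.
R_{R_b..R_c} = 2.31 + 2.87 = 5.180 kΩ.
V = V_in · R/ΣR = 6.65 × 0.1055 = 0.7019 V.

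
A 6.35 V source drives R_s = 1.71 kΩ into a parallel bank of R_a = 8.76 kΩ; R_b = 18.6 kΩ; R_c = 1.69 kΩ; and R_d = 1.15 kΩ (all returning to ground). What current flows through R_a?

Equivalent of the parallel group: R_p = 0.6138 kΩ.
V_A = 6.35 × 0.6138/2.324 = 1.677 V.
I(R_a) = V_A / R_a = 1.677/8.76 = 0.1915 mA.

I ≈ 0.191 mA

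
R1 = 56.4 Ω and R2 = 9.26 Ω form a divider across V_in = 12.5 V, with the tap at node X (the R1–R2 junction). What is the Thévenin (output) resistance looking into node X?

Looking into X with the source shorted: R_th = R1·R2/(R1+R2) = 56.40 × 9.26/65.66 = 7.954 Ω.

R_th ≈ 7.95 Ω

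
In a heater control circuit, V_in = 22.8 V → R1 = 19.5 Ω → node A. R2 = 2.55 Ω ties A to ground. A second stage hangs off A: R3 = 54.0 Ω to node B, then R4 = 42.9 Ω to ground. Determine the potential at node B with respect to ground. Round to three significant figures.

V_B ≈ 1.14 V

Looking into the second stage from A: R3 + R4 = 96.90 Ω appears in parallel with R2.
R2 ‖ (R3+R4) = 2.485 Ω.
First divider: V_A = V_in · 2.485/(19.5 + 2.485) = 2.577 V.
Stage 2 is unloaded, so V_B = V_A · R4/(R3+R4) = 2.577 × 42.9/96.90 = 1.141 V.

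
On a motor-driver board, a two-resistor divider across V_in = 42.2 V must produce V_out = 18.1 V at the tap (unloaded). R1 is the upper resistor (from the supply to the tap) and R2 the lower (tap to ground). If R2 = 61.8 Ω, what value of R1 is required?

R1 ≈ 82.3 Ω

V_out/V_in = R2/(R1+R2) = 0.4289.
Rearranging, R1 = R2·(1−k)/k = 61.8 × 1.331 = 82.29 Ω.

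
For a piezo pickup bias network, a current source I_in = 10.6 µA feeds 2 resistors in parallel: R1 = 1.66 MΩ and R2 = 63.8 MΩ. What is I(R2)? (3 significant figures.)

I ≈ 0.269 µA

With just two branches, the current splits inversely with resistance.
So I = 10.6 × 1.66/65.46 = 0.2688 µA.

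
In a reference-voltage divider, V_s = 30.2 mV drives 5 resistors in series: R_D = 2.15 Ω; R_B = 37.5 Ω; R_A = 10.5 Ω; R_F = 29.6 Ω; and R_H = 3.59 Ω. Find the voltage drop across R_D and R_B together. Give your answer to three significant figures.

V ≈ 14.4 mV

Total series resistance ΣR = 2.15 + 37.5 + 10.5 + 29.6 + 3.59 = 83.34 Ω.
R_{R_D..R_B} = 2.15 + 37.5 = 39.65 Ω.
Voltage divider: V = V_s · (39.65 / 83.34) = 30.2 × 0.4758 = 14.37 mV.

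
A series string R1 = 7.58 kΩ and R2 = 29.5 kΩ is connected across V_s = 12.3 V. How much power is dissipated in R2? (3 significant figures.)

Series current I = V_s/ΣR = 12.3/37.08 = 0.3317 mA.
P = I²R = 0.1100 × 29.5 = 3.246 mW.

P ≈ 3.25 mW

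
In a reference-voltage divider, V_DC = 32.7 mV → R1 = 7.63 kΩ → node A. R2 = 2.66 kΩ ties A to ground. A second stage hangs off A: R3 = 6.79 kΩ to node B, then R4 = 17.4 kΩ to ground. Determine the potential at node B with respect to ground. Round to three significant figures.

V_B ≈ 5.62 mV

The second stage (R3 + R4 = 24.19 kΩ) loads node A in parallel with R2.
R2 ‖ (R3+R4) = 2.396 kΩ.
V_A = 32.7 × 2.396/(7.63 + 2.396) = 7.816 mV.
Then the unloaded second divider: V_B = V_A × R4/(R3+R4) = 7.816 × 0.7193 = 5.622 mV.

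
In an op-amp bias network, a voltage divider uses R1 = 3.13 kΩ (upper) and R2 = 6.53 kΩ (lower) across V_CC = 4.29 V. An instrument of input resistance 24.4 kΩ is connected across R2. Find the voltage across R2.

V_out ≈ 2.67 V

First combine the lower leg with the load: R2 ‖ R_L = 5.151 kΩ.
Then V_out = V_CC · R2'/(R1 + R2') = 4.29 × 5.151/8.281 = 2.669 V.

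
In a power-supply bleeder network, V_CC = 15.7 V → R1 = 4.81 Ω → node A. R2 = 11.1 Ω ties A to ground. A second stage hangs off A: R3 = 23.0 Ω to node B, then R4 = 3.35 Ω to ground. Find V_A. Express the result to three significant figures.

V_A ≈ 9.72 V

The second stage (R3 + R4 = 26.35 Ω) loads node A in parallel with R2.
R2 ‖ (R3+R4) = 7.810 Ω.
V_A = 15.7 × 7.810/(4.81 + 7.810) = 9.716 V.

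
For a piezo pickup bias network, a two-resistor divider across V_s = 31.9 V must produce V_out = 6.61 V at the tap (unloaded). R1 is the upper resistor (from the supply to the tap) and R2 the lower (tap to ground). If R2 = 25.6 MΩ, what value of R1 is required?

R1 ≈ 97.9 MΩ

V_out/V_s = R2/(R1+R2) = 0.2072.
So R1 = R2 · (V_s/V_out − 1) = 25.6 × (31.9/6.61 − 1) = 25.6 × 3.826 = 97.95 MΩ.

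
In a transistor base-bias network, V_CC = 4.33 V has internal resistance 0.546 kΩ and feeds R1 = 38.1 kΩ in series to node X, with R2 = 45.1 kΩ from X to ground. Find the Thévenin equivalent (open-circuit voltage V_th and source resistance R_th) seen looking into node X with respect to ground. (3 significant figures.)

V_th ≈ 2.33 V, R_th ≈ 20.8 kΩ

R1' = 0.546 + 38.1 = 38.65 kΩ (source resistance + R1).
With X open, the divider is unloaded: V_th = 4.33 × 45.1/83.75 = 2.332 V.
With V_CC suppressed (replaced by a short), R_th = R1' ‖ R2 = (38.65 × 45.1)/(38.65 + 45.1) = 20.81 kΩ.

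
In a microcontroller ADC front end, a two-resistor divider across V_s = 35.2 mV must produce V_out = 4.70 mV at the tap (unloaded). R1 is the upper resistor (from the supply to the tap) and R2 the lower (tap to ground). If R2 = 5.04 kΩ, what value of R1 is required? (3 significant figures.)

R1 ≈ 32.7 kΩ

The divider ratio is R2/(R1+R2) = 4.70/35.2 = 0.1335.
R1 = R2·(1/k − 1) = 5.04 × 6.489 = 32.71 kΩ.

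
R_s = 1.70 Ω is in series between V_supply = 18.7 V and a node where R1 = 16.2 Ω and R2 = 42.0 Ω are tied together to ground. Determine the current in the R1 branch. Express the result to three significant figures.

I ≈ 1.01 A

Combine the parallel branches: R_p = (1/16.2 + 1/42.0)⁻¹ = 11.69 Ω.
Node voltage V_A = V_supply · R_p/(R_s + R_p) = 18.7 × 0.8730 = 16.33 V.
Branch current I = V_A/R1 = 16.33/16.2 = 1.008 A.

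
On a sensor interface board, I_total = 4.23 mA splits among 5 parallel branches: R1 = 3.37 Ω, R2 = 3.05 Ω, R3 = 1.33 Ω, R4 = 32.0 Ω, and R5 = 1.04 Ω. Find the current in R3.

I ≈ 1.34 mA

Total conductance ΣG = 1/3.37 + 1/3.05 + 1/1.33 + 1/32.0 + 1/1.04 = 2.369 (units of 1/Ω).
By the current-divider rule, I = I_total · G_k/ΣG = 4.23 × 0.3173 = 1.342 mA.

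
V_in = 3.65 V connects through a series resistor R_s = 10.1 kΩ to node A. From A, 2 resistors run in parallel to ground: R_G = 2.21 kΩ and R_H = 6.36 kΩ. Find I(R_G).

Parallel bank: R_p = 1/(1/2.21 + 1/6.36) = 1.640 kΩ.
V_A = 3.65 × 1.640/11.74 = 0.5099 V.
Branch current I = V_A/R_G = 0.5099/2.21 = 0.2307 mA.
(Equivalently: I_total = 0.3109 mA, then current-divider fraction G_k/ΣG = 0.7421.)

I ≈ 0.231 mA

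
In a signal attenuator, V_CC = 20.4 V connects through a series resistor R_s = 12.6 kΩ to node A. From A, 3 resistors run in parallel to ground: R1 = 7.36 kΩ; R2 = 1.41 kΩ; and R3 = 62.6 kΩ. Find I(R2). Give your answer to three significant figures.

Parallel bank: R_p = 1/(1/7.36 + 1/1.41 + 1/62.6) = 1.161 kΩ.
Node voltage V_A = V_CC · R_p/(R_s + R_p) = 20.4 × 0.08439 = 1.722 V.
Branch current I = V_A/R2 = 1.722/1.41 = 1.221 mA.
(Equivalently: I_total = 1.482 mA, then current-divider fraction G_k/ΣG = 0.8237.)

I ≈ 1.22 mA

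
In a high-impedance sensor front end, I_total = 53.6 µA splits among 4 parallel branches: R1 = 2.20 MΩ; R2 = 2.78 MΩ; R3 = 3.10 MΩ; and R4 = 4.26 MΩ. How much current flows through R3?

Total conductance ΣG = 1/2.20 + 1/2.78 + 1/3.10 + 1/4.26 = 1.372 (units of 1/MΩ).
R3 takes the fraction G_k/ΣG = 0.3226/1.372 = 0.2352, so I = 53.6 × 0.2352 = 12.61 µA.

I ≈ 12.6 µA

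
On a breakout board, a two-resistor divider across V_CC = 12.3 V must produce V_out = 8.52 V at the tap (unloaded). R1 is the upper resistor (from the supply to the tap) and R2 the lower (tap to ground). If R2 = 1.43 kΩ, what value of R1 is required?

The divider ratio is R2/(R1+R2) = 8.52/12.3 = 0.6927.
Rearranging, R1 = R2·(1−k)/k = 1.43 × 0.4437 = 0.6344 kΩ.

R1 ≈ 0.634 kΩ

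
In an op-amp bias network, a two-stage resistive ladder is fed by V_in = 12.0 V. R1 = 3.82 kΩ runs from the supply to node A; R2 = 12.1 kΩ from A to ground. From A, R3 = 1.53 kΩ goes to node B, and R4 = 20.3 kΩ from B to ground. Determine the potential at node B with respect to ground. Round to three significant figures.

V_B ≈ 7.49 V

The second stage (R3 + R4 = 21.83 kΩ) loads node A in parallel with R2.
Effective lower resistance at A: R2 ‖ 21.83 = 7.785 kΩ.
First divider: V_A = V_in · 7.785/(3.82 + 7.785) = 8.050 V.
V_B = V_A × 0.9299 = 7.486 V.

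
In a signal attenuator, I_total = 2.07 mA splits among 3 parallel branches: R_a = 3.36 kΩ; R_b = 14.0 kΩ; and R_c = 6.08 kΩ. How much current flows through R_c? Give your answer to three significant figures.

Total conductance ΣG = 1/3.36 + 1/14.0 + 1/6.08 = 0.5335 (units of 1/kΩ).
By the current-divider rule, I = I_total · G_k/ΣG = 2.07 × 0.3083 = 0.6381 mA.

I ≈ 0.638 mA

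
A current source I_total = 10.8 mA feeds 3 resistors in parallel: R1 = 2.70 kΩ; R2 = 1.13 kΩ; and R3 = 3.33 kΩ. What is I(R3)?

I ≈ 2.08 mA

Conductances: ΣG = 1/2.70 + 1/1.13 + 1/3.33 = 1.556 (1/kΩ).
Current divider: I(R3) = I_total · G_k/ΣG = 10.8 × (0.3003/1.556) = 10.8 × 0.1930 = 2.085 mA.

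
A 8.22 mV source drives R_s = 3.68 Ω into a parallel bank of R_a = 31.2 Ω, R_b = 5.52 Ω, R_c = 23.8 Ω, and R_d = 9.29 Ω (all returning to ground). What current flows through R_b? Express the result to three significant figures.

Parallel bank: R_p = 1/(1/31.2 + 1/5.52 + 1/23.8 + 1/9.29) = 2.756 Ω.
V_A = 8.22 × 2.756/6.436 = 3.520 mV.
Branch current I = V_A/R_b = 3.520/5.52 = 0.6376 mA.
(Check via current divider: I_total = 1.277 mA; share G_k/ΣG = 0.4992 → same result.)

I ≈ 0.638 mA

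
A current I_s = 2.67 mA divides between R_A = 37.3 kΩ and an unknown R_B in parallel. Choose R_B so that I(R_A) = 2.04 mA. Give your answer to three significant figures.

R_B ≈ 121 kΩ

The fraction through R_A equals R_B/(R_A+R_B).
With f = 0.7640, R_B = R_A · f/(1−f) = 37.3 × 3.238 = 120.8 kΩ.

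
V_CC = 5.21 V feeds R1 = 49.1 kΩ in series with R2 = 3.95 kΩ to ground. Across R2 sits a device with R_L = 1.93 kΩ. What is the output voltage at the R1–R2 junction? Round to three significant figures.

V_out ≈ 0.134 V

R2 ‖ R_L = (3.95 × 1.93)/(3.95 + 1.93) = 1.297 kΩ.
Voltage divider with the loaded lower leg: V_out = 5.21 × 1.297/(49.1 + 1.297) = 5.21 × 0.02573 = 0.1340 V.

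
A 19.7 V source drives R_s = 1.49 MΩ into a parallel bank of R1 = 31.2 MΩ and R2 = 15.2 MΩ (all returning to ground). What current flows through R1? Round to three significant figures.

I ≈ 0.551 µA

Combine the parallel branches: R_p = (1/31.2 + 1/15.2)⁻¹ = 10.22 MΩ.
V_A = 19.7 × 10.22/11.71 = 17.19 V.
Branch current I = V_A/R1 = 17.19/31.2 = 0.5511 µA.
(Check via current divider: I_total = 1.682 µA; share G_k/ΣG = 0.3276 → same result.)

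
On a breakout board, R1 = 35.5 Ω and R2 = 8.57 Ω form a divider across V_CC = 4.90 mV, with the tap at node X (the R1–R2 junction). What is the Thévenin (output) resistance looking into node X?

With V_CC suppressed (replaced by a short), R_th = R1 ‖ R2 = (35.50 × 8.57)/(35.50 + 8.57) = 6.903 Ω.

R_th ≈ 6.90 Ω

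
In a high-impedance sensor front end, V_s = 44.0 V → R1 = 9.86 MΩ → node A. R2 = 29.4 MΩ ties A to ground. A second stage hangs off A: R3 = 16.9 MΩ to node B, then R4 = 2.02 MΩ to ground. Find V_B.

Looking into the second stage from A: R3 + R4 = 18.92 MΩ appears in parallel with R2.
Effective lower resistance at A: R2 ‖ 18.92 = 11.51 MΩ.
V_A = 44.0 × 11.51/(9.86 + 11.51) = 23.70 V.
Then the unloaded second divider: V_B = V_A × R4/(R3+R4) = 23.70 × 0.1068 = 2.530 V.

V_B ≈ 2.53 V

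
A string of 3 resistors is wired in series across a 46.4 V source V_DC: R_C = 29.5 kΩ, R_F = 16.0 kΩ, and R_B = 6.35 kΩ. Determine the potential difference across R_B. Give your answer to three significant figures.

ΣR = 29.5 + 16.0 + 6.35 = 51.85 kΩ.
By the voltage-divider rule, V = 46.4 × 6.350/51.85 = 5.683 V.

V ≈ 5.68 V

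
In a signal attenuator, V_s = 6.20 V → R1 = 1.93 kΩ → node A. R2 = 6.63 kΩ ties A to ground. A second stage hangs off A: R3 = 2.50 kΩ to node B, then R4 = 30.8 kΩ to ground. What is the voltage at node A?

V_A ≈ 4.60 V

The second stage (R3 + R4 = 33.30 kΩ) loads node A in parallel with R2.
R2 ‖ (R3+R4) = 5.529 kΩ.
So V_A = 6.20 × 0.7413 = 4.596 V.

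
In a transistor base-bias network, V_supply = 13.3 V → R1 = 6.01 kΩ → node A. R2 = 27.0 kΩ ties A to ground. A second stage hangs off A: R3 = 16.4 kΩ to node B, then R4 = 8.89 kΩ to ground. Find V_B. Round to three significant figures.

V_B ≈ 3.20 V

Looking into the second stage from A: R3 + R4 = 25.29 kΩ appears in parallel with R2.
R2 ‖ (R3+R4) = 13.06 kΩ.
First divider: V_A = V_supply · 13.06/(6.01 + 13.06) = 9.108 V.
Stage 2 is unloaded, so V_B = V_A · R4/(R3+R4) = 9.108 × 8.89/25.29 = 3.202 V.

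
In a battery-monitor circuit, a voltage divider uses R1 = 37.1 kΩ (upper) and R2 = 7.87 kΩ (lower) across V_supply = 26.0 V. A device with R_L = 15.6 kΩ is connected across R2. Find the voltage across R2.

R2 ‖ R_L = (7.87 × 15.6)/(7.87 + 15.6) = 5.231 kΩ.
Now apply the divider: V_out = 26.0 × 0.1236 = 3.213 V.

V_out ≈ 3.21 V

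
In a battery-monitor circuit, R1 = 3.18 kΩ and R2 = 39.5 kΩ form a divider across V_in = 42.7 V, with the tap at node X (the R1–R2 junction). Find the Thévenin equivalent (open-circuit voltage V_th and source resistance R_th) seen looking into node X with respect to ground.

V_th ≈ 39.5 V, R_th ≈ 2.94 kΩ

V_th is the unloaded tap voltage: V_in · R2/(R1+R2) = 42.7 × 0.9255 = 39.52 V.
Zeroing V_in shorts the top of R1 to ground, so R_th = R1 ‖ R2 = 2.943 kΩ.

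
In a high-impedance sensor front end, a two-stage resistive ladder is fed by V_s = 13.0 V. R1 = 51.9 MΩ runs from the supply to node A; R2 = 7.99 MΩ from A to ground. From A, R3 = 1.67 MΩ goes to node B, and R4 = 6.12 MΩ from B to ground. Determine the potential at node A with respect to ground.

V_A ≈ 0.918 V

Looking into the second stage from A: R3 + R4 = 7.790 MΩ appears in parallel with R2.
R2 ‖ (R3+R4) = 3.944 MΩ.
First divider: V_A = V_s · 3.944/(51.9 + 3.944) = 0.9182 V.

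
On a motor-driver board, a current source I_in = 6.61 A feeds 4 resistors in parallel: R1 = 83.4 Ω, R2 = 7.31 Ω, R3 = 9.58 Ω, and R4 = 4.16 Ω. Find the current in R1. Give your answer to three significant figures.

Total conductance ΣG = 1/83.4 + 1/7.31 + 1/9.58 + 1/4.16 = 0.4936 (units of 1/Ω).
R1 takes the fraction G_k/ΣG = 0.01199/0.4936 = 0.02429, so I = 6.61 × 0.02429 = 0.1606 A.

I ≈ 0.161 A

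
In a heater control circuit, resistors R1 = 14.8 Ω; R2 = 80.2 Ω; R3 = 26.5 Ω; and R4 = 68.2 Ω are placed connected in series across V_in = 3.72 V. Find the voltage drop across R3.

Total series resistance ΣR = 14.8 + 80.2 + 26.5 + 68.2 = 189.7 Ω.
V = V_in · R/ΣR = 3.72 × 0.1397 = 0.5197 V.

V ≈ 0.520 V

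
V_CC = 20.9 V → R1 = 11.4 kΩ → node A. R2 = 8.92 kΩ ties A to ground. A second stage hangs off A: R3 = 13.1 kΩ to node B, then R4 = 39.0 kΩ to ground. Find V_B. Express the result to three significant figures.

The second stage (R3 + R4 = 52.10 kΩ) loads node A in parallel with R2.
R2 ‖ (R3+R4) = 7.616 kΩ.
V_A = 20.9 × 7.616/(11.4 + 7.616) = 8.371 V.
Then the unloaded second divider: V_B = V_A × R4/(R3+R4) = 8.371 × 0.7486 = 6.266 V.

V_B ≈ 6.27 V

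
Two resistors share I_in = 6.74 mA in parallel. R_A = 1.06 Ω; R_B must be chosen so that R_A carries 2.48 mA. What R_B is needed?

The fraction through R_A equals R_B/(R_A+R_B).
With f = 0.3680, R_B = R_A · f/(1−f) = 1.06 × 0.5822 = 0.6171 Ω.

R_B ≈ 0.617 Ω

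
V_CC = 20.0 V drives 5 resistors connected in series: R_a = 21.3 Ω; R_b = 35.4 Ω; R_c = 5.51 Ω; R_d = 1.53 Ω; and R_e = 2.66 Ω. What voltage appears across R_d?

ΣR = 21.3 + 35.4 + 5.51 + 1.53 + 2.66 = 66.40 Ω.
Voltage divider: V = V_CC · (1.530 / 66.40) = 20.0 × 0.02304 = 0.4608 V.

V ≈ 0.461 V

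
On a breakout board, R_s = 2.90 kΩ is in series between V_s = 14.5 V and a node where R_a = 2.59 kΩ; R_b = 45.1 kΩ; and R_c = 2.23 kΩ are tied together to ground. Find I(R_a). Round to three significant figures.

Equivalent of the parallel group: R_p = 1.167 kΩ.
V_A by voltage divider: V_A = 14.5 × 1.167/(2.90 + 1.167) = 4.161 V.
I(R_a) = V_A / R_a = 4.161/2.59 = 1.607 mA.
(Equivalently: I_total = 3.565 mA, then current-divider fraction G_k/ΣG = 0.4507.)

I ≈ 1.61 mA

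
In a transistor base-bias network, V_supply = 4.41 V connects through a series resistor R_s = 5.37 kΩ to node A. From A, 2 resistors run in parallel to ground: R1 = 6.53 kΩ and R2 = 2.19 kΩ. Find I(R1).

I ≈ 0.158 mA

Combine the parallel branches: R_p = (1/6.53 + 1/2.19)⁻¹ = 1.640 kΩ.
V_A by voltage divider: V_A = 4.41 × 1.640/(5.37 + 1.640) = 1.032 V.
Branch current I = V_A/R1 = 1.032/6.53 = 0.1580 mA.
(Equivalently: I_total = 0.6291 mA, then current-divider fraction G_k/ΣG = 0.2511.)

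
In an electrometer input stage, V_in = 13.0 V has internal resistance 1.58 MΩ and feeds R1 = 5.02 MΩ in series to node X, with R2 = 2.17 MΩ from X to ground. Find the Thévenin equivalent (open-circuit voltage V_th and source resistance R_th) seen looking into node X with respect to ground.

V_th ≈ 3.22 V, R_th ≈ 1.63 MΩ

R1' = 1.58 + 5.02 = 6.600 MΩ (source resistance + R1).
Open-circuit (no load on X): V_th = V_in · R2/(R1' + R2) = 13.0 × 2.17/(6.600 + 2.17) = 3.217 V.
Zeroing V_in shorts the top of R1' to ground, so R_th = R1' ‖ R2 = 1.633 MΩ.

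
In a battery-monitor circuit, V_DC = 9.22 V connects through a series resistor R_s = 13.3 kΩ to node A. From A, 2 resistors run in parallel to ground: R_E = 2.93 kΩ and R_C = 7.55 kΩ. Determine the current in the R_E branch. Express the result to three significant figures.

I ≈ 0.431 mA

Parallel bank: R_p = 1/(1/2.93 + 1/7.55) = 2.111 kΩ.
V_A = 9.22 × 2.111/15.41 = 1.263 V.
I(R_E) = V_A / R_E = 1.263/2.93 = 0.4310 mA.
(Equivalently: I_total = 0.5983 mA, then current-divider fraction G_k/ΣG = 0.7204.)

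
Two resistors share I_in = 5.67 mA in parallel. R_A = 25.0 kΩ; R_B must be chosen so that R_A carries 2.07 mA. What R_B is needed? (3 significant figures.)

Two-branch current divider: I_A = I_in · R_B/(R_A + R_B).
2.07/5.67 = R_B/(R_A + R_B) → R_B = R_A · (0.3651)/(1 − 0.3651) = 25.0 × 0.5750 = 14.38 kΩ.

R_B ≈ 14.4 kΩ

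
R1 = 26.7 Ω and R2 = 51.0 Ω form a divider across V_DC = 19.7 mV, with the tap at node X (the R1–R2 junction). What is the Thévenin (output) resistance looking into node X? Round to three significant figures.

R_th ≈ 17.5 Ω

Zeroing V_DC shorts the top of R1 to ground, so R_th = R1 ‖ R2 = 17.53 Ω.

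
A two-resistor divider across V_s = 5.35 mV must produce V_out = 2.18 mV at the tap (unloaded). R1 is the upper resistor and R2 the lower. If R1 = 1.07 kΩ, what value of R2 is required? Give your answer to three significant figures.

Required fraction k = V_out/V_s = 0.4075.
So R2 = R1 · V_out/(V_s − V_out) = 1.07 × 2.18/(5.35 − 2.18) = 1.07 × 0.6877 = 0.7358 kΩ.

R2 ≈ 0.736 kΩ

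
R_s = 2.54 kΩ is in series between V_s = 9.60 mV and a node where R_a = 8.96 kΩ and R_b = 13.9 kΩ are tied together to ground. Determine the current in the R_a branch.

I ≈ 0.731 µA

Parallel bank: R_p = 1/(1/8.96 + 1/13.9) = 5.448 kΩ.
Node voltage V_A = V_s · R_p/(R_s + R_p) = 9.60 × 0.6820 = 6.547 mV.
Branch current I = V_A/R_a = 6.547/8.96 = 0.7307 µA.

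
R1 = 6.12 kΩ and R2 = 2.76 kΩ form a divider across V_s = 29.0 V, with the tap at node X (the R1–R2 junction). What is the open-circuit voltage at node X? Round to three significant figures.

V_th is the unloaded tap voltage: V_s · R2/(R1+R2) = 29.0 × 0.3108 = 9.014 V.

V_th ≈ 9.01 V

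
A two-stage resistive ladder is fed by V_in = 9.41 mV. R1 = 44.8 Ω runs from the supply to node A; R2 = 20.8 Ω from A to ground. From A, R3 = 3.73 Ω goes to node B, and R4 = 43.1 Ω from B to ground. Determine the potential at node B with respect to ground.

The second stage (R3 + R4 = 46.83 Ω) loads node A in parallel with R2.
Effective lower resistance at A: R2 ‖ 46.83 = 14.40 Ω.
V_A = 9.41 × 14.40/(44.8 + 14.40) = 2.289 mV.
Then the unloaded second divider: V_B = V_A × R4/(R3+R4) = 2.289 × 0.9204 = 2.107 mV.

V_B ≈ 2.11 mV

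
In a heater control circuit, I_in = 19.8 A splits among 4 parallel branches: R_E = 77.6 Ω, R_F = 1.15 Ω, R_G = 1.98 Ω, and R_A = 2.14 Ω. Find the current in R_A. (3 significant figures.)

Total conductance ΣG = 1/77.6 + 1/1.15 + 1/1.98 + 1/2.14 = 1.855 (units of 1/Ω).
By the current-divider rule, I = I_in · G_k/ΣG = 19.8 × 0.2519 = 4.988 A.

I ≈ 4.99 A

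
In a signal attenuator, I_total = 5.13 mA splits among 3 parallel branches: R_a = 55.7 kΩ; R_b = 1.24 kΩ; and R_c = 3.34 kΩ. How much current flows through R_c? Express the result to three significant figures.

I ≈ 1.37 mA

Conductances: ΣG = 1/55.7 + 1/1.24 + 1/3.34 = 1.124 (1/kΩ).
R_c takes the fraction G_k/ΣG = 0.2994/1.124 = 0.2664, so I = 5.13 × 0.2664 = 1.367 mA.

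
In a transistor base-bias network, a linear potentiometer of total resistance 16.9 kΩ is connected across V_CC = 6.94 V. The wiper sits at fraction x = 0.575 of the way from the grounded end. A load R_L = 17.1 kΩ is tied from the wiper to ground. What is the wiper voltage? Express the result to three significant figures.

V_out ≈ 3.21 V

The pot divides into 7.183 kΩ above the wiper and 9.717 kΩ below.
(x·R_p) ‖ R_L = 6.196 kΩ.
Loaded-divider output: V_out = 6.94 × 0.4631 = 3.214 V.
(Unloaded: V_out = x·V_CC = 3.99 V.)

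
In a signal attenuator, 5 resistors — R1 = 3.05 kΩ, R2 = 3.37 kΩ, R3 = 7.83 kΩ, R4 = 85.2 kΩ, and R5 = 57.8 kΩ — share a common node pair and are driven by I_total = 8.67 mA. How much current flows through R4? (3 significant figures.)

Conductances: ΣG = 1/3.05 + 1/3.37 + 1/7.83 + 1/85.2 + 1/57.8 = 0.7814 (1/kΩ).
R4 takes the fraction G_k/ΣG = 0.01174/0.7814 = 0.01502, so I = 8.67 × 0.01502 = 0.1302 mA.

I ≈ 0.130 mA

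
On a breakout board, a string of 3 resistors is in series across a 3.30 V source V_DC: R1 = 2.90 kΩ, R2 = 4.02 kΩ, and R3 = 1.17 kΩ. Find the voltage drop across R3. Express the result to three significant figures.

V ≈ 0.477 V

Series total: ΣR = 2.90 + 4.02 + 1.17 = 8.090 kΩ.
Voltage divider: V = V_DC · (1.170 / 8.090) = 3.30 × 0.1446 = 0.4773 V.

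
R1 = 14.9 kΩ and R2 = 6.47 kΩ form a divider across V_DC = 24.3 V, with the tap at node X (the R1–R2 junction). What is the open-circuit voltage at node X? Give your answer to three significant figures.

Open-circuit (no load on X): V_th = V_DC · R2/(R1 + R2) = 24.3 × 6.47/(14.90 + 6.47) = 7.357 V.

V_th ≈ 7.36 V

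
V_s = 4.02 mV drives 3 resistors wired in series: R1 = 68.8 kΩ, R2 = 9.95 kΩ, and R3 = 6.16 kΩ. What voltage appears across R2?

ΣR = 68.8 + 9.95 + 6.16 = 84.91 kΩ.
V = V_s · R/ΣR = 4.02 × 0.1172 = 0.4711 mV.

V ≈ 0.471 mV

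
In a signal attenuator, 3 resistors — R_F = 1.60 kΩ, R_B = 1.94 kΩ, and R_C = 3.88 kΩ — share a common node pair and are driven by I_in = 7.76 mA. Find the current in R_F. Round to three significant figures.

I ≈ 3.47 mA

ΣG = 1/1.60 + 1/1.94 + 1/3.88 = 1.398.
Current divider: I(R_F) = I_in · G_k/ΣG = 7.76 × (0.6250/1.398) = 7.76 × 0.4470 = 3.469 mA.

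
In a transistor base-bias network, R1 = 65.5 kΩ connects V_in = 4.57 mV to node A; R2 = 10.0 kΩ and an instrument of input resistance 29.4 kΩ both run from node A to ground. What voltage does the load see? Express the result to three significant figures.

R2 ‖ R_L = (10.0 × 29.4)/(10.0 + 29.4) = 7.462 kΩ.
Then V_out = V_in · R2'/(R1 + R2') = 4.57 × 7.462/72.96 = 0.4674 mV.

V_out ≈ 0.467 mV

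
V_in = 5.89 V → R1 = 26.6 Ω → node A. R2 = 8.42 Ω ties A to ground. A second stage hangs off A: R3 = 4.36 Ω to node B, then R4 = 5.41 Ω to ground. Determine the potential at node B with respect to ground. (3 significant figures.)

Looking into the second stage from A: R3 + R4 = 9.770 Ω appears in parallel with R2.
Effective lower resistance at A: R2 ‖ 9.770 = 4.522 Ω.
So V_A = 5.89 × 0.1453 = 0.8559 V.
V_B = V_A × 0.5537 = 0.4739 V.

V_B ≈ 0.474 V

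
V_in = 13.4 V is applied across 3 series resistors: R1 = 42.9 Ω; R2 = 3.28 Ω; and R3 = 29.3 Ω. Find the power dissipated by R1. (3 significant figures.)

P ≈ 1.35 W

ΣR = 75.48 Ω → I = 13.4/75.48 = 0.1775 A.
P = I²R = 0.03152 × 42.9 = 1.352 W.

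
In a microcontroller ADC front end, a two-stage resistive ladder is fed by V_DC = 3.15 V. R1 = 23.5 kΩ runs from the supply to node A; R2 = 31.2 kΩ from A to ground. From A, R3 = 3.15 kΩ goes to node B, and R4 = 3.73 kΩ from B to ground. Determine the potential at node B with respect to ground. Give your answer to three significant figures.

Node A sees R2 in parallel with the series input of stage 2, R3 + R4 = 6.880 kΩ.
R2 ‖ (R3+R4) = 5.637 kΩ.
So V_A = 3.15 × 0.1935 = 0.6094 V.
Then the unloaded second divider: V_B = V_A × R4/(R3+R4) = 0.6094 × 0.5422 = 0.3304 V.

V_B ≈ 0.330 V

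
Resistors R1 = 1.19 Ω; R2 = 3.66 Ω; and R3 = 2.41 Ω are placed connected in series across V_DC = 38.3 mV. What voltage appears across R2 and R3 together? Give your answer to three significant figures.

V ≈ 32.0 mV

Total series resistance ΣR = 1.19 + 3.66 + 2.41 = 7.260 Ω.
R_{R2..R3} = 3.66 + 2.41 = 6.070 Ω.
Voltage divider: V = V_DC · (6.070 / 7.260) = 38.3 × 0.8361 = 32.02 mV.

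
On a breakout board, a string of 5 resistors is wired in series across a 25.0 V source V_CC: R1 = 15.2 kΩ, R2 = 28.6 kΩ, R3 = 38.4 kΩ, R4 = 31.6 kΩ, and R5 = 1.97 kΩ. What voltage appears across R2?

V ≈ 6.18 V

Series total: ΣR = 15.2 + 28.6 + 38.4 + 31.6 + 1.97 = 115.8 kΩ.
Voltage divider: V = V_CC · (28.60 / 115.8) = 25.0 × 0.2470 = 6.176 V.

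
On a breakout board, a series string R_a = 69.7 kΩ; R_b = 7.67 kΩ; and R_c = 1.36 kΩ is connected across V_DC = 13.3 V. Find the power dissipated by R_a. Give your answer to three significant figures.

P ≈ 1.99 mW

Series current I = V_DC/ΣR = 13.3/78.73 = 0.1689 mA.
P(R_a) = I²·R_a = (0.1689)² × 69.7 = 1.989 mW.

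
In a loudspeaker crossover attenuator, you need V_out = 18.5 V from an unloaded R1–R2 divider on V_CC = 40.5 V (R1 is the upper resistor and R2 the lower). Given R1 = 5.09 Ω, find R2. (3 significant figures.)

R2 ≈ 4.28 Ω

V_out/V_CC = R2/(R1+R2) = 0.4568.
So R2 = R1 · V_out/(V_CC − V_out) = 5.09 × 18.5/(40.5 − 18.5) = 5.09 × 0.8409 = 4.280 Ω.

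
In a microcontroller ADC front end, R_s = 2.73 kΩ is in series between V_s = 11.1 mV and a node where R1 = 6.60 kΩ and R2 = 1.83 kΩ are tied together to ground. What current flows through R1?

Equivalent of the parallel group: R_p = 1.433 kΩ.
Node voltage V_A = V_s · R_p/(R_s + R_p) = 11.1 × 0.3442 = 3.820 mV.
Branch current I = V_A/R1 = 3.820/6.60 = 0.5789 µA.

I ≈ 0.579 µA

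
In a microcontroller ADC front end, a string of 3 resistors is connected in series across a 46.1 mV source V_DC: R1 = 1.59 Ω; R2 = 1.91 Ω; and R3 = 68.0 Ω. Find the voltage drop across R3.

V ≈ 43.8 mV

Total series resistance ΣR = 1.59 + 1.91 + 68.0 = 71.50 Ω.
By the voltage-divider rule, V = 46.1 × 68.00/71.50 = 43.84 mV.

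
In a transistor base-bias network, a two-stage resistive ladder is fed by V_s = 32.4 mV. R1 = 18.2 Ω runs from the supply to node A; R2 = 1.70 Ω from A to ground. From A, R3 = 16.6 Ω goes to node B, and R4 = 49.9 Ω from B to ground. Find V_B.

Node A sees R2 in parallel with the series input of stage 2, R3 + R4 = 66.50 Ω.
R2 ‖ (R3+R4) = 1.658 Ω.
First divider: V_A = V_s · 1.658/(18.2 + 1.658) = 2.705 mV.
V_B = V_A × 0.7504 = 2.029 mV.

V_B ≈ 2.03 mV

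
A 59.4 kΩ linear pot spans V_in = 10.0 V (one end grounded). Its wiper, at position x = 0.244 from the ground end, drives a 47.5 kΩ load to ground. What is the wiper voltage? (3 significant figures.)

The pot divides into 44.91 kΩ above the wiper and 14.49 kΩ below.
R_L loads the lower segment: effective lower R = 11.11 kΩ.
Loaded-divider output: V_out = 10.0 × 0.1983 = 1.983 V.

V_out ≈ 1.98 V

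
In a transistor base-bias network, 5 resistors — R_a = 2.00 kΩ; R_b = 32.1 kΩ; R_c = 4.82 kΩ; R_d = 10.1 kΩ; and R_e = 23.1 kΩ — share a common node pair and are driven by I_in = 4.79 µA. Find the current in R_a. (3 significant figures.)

ΣG = 1/2.00 + 1/32.1 + 1/4.82 + 1/10.1 + 1/23.1 = 0.8809.
R_a takes the fraction G_k/ΣG = 0.5000/0.8809 = 0.5676, so I = 4.79 × 0.5676 = 2.719 µA.

I ≈ 2.72 µA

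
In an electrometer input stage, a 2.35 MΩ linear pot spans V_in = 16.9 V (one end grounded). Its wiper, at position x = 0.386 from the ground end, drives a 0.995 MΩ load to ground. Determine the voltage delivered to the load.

Split the track: R_lower = x·R_p = 0.9071 MΩ, R_upper = (1−x)·R_p = 1.443 MΩ.
(x·R_p) ‖ R_L = 0.4745 MΩ.
Loaded-divider output: V_out = 16.9 × 0.2475 = 4.182 V.
(Unloaded: V_out = x·V_in = 6.52 V.)

V_out ≈ 4.18 V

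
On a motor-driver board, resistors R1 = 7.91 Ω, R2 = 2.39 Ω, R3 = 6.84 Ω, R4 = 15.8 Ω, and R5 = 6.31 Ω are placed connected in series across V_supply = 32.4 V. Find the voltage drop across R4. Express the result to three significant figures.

ΣR = 7.91 + 2.39 + 6.84 + 15.8 + 6.31 = 39.25 Ω.
V = V_supply · R/ΣR = 32.4 × 0.4025 = 13.04 V.

V ≈ 13.0 V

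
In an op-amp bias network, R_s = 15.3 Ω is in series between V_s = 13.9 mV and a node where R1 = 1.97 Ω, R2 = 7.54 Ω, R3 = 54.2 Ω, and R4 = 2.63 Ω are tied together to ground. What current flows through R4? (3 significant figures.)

I ≈ 0.313 mA

Equivalent of the parallel group: R_p = 0.9625 Ω.
V_A by voltage divider: V_A = 13.9 × 0.9625/(15.3 + 0.9625) = 0.8227 mV.
Branch current I = V_A/R4 = 0.8227/2.63 = 0.3128 mA.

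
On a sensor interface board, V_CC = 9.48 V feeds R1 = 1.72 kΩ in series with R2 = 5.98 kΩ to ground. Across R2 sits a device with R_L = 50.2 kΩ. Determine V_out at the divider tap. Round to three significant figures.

R2 ‖ R_L = (5.98 × 50.2)/(5.98 + 50.2) = 5.343 kΩ.
Then V_out = V_CC · R2'/(R1 + R2') = 9.48 × 5.343/7.063 = 7.172 V.
(Unloaded it would be 7.36 V; the load pulls it down.)

V_out ≈ 7.17 V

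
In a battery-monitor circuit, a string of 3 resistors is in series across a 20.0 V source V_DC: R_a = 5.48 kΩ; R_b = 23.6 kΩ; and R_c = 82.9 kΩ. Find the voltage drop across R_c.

V ≈ 14.8 V

Total series resistance ΣR = 5.48 + 23.6 + 82.9 = 112.0 kΩ.
V = V_DC · R/ΣR = 20.0 × 0.7403 = 14.81 V.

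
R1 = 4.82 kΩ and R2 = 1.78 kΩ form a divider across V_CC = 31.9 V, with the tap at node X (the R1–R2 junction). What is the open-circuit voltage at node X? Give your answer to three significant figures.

Open-circuit (no load on X): V_th = V_CC · R2/(R1 + R2) = 31.9 × 1.78/(4.820 + 1.78) = 8.603 V.

V_th ≈ 8.60 V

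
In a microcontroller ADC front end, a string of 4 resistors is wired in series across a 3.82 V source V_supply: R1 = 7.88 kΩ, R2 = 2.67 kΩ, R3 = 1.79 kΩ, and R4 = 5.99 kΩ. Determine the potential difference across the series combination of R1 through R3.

V ≈ 2.57 V

ΣR = 7.88 + 2.67 + 1.79 + 5.99 = 18.33 kΩ.
R_{R1..R3} = 7.88 + 2.67 + 1.79 = 12.34 kΩ.
By the voltage-divider rule, V = 3.82 × 12.34/18.33 = 2.572 V.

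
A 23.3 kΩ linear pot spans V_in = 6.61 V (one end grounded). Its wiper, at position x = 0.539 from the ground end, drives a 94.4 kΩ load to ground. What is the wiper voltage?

V_out ≈ 3.36 V

Split the track: R_lower = x·R_p = 12.56 kΩ, R_upper = (1−x)·R_p = 10.74 kΩ.
R_L loads the lower segment: effective lower R = 11.08 kΩ.
Then V_out = V_in · 11.08/(10.74 + 11.08) = 3.357 V.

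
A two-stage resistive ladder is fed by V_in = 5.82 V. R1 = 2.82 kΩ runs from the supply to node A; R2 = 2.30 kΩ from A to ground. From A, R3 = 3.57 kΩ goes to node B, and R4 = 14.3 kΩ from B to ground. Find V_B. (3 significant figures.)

V_B ≈ 1.95 V

The second stage (R3 + R4 = 17.87 kΩ) loads node A in parallel with R2.
Effective lower resistance at A: R2 ‖ 17.87 = 2.038 kΩ.
First divider: V_A = V_in · 2.038/(2.82 + 2.038) = 2.441 V.
V_B = V_A × 0.8002 = 1.954 V.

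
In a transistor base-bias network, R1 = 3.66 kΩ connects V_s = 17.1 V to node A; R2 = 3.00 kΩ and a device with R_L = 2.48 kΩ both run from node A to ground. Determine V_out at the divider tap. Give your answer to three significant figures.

V_out ≈ 4.63 V

First combine the lower leg with the load: R2 ‖ R_L = 1.358 kΩ.
Then V_out = V_s · R2'/(R1 + R2') = 17.1 × 1.358/5.018 = 4.627 V.
(Unloaded it would be 7.70 V; the load pulls it down.)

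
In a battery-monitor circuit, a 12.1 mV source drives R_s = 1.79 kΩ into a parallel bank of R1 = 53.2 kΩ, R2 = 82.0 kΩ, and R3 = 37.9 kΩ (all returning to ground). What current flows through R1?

Parallel bank: R_p = 1/(1/53.2 + 1/82.0 + 1/37.9) = 17.43 kΩ.
V_A by voltage divider: V_A = 12.1 × 17.43/(1.79 + 17.43) = 10.97 mV.
I(R1) = V_A / R1 = 10.97/53.2 = 0.2063 µA.

I ≈ 0.206 µA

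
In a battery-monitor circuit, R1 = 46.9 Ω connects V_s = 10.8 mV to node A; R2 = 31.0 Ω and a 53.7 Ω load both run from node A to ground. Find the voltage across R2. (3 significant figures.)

The load sits in parallel with R2, giving an effective lower resistance R2' = R2·R_L/(R2+R_L) = 19.65 Ω.
Voltage divider with the loaded lower leg: V_out = 10.8 × 19.65/(46.9 + 19.65) = 10.8 × 0.2953 = 3.189 mV.

V_out ≈ 3.19 mV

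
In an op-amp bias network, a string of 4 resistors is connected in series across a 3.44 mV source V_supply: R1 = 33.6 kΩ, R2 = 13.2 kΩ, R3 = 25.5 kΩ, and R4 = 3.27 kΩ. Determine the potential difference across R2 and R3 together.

V ≈ 1.76 mV

Series total: ΣR = 33.6 + 13.2 + 25.5 + 3.27 = 75.57 kΩ.
R_{R2..R3} = 13.2 + 25.5 = 38.70 kΩ.
By the voltage-divider rule, V = 3.44 × 38.70/75.57 = 1.762 mV.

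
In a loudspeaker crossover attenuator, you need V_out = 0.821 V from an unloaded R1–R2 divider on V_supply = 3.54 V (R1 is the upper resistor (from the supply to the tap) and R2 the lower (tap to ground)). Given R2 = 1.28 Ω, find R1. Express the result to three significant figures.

V_out/V_supply = R2/(R1+R2) = 0.2319.
So R1 = R2 · (V_supply/V_out − 1) = 1.28 × (3.54/0.821 − 1) = 1.28 × 3.312 = 4.239 Ω.

R1 ≈ 4.24 Ω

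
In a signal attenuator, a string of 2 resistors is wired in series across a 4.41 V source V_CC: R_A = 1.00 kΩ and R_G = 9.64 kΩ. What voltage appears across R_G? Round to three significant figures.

V ≈ 4.00 V

Series total: ΣR = 1.00 + 9.64 = 10.64 kΩ.
Voltage divider: V = V_CC · (9.640 / 10.64) = 4.41 × 0.9060 = 3.996 V.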